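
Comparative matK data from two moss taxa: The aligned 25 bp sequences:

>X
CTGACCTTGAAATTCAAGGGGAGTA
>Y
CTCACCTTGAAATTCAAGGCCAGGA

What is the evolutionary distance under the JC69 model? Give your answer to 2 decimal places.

0.18

The sequences differ at 4 of 25 sites (3, 20, 21, 24), so p = 4/25 = 0.16.
d = −(3/4) ln(1 − 4p/3) = −0.75 ln(1 − 0.213333) = −0.75 ln(0.786667)
  = −0.75 × (-0.239950) = 0.179963 substitutions/site.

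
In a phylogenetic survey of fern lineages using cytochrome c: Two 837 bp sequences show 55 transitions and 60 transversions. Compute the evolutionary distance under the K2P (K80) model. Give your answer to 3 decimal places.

0.152

P = 55/837 ≈ 0.065711 and Q = 60/837 ≈ 0.071685.
Under the Kimura two-parameter model, d = −½ ln(1 − 2P − Q) − ¼ ln(1 − 2Q).
1 − 2P − Q = 0.796893, giving −½ ln(0.796893) = 0.113517.
1 − 2Q = 0.85663, giving −¼ ln(0.85663) = 0.038687.
d = 0.113517 + 0.038687 = 0.152204.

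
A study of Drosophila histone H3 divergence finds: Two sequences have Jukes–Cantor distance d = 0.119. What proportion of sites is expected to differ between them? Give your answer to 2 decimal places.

0.11

p = (3/4)(1 − e^(−4d/3)) = 0.75 × (1 − e^(-0.158667)) = 0.75 × (1 − 0.853280) = 0.110040.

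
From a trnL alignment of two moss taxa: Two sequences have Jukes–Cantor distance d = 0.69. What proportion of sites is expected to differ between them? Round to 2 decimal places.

0.45

p = (3/4)(1 − e^(−4d/3)) = 0.75 × (1 − e^(-0.92)) = 0.75 × (1 − 0.398519) = 0.451111.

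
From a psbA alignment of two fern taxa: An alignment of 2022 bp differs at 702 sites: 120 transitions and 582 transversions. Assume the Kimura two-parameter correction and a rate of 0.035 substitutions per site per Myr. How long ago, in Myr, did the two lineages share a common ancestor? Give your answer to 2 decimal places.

P = 120/2022 ≈ 0.059347 and Q = 582/2022 ≈ 0.287834.
Under the Kimura two-parameter model, d = −½ ln(1 − 2P − Q) − ¼ ln(1 − 2Q).
1 − 2P − Q = 0.593472, giving −½ ln(0.593472) = 0.260883.
1 − 2Q = 0.424332, giving −¼ ln(0.424332) = 0.214310.
d = 0.260883 + 0.214310 = 0.475193.
Under a molecular clock d = 2μt, so t = d/(2μ) = 0.475193 / (2 × 0.035) = 6.79 Myr.

6.79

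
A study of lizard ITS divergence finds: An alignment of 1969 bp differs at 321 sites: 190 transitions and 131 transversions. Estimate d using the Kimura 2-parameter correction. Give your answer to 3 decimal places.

0.186

P = 190/1969 ≈ 0.096496 and Q = 131/1969 ≈ 0.066531.
Under the Kimura two-parameter model, d = −½ ln(1 − 2P − Q) − ¼ ln(1 − 2Q).
1 − 2P − Q = 0.740477, giving −½ ln(0.740477) = 0.150230.
1 − 2Q = 0.866938, giving −¼ ln(0.866938) = 0.035697.
d = 0.150230 + 0.035697 = 0.185927.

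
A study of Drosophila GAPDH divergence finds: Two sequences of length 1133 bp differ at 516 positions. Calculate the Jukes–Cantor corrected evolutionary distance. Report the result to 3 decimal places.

p = 516/1133 ≈ 0.455428.
d = −(3/4) ln(1 − 4p/3) = −0.75 ln(1 − 0.607237) = −0.75 ln(0.392763)
  = −0.75 × (-0.934549) = 0.700912 substitutions/site.

0.701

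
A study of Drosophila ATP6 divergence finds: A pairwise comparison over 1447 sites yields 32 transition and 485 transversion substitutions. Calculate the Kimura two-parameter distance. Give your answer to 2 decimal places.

P = 32/1447 ≈ 0.022115 and Q = 485/1447 ≈ 0.335176.
Under the Kimura two-parameter model, d = −½ ln(1 − 2P − Q) − ¼ ln(1 − 2Q).
1 − 2P − Q = 0.620594, giving −½ ln(0.620594) = 0.238539.
1 − 2Q = 0.329648, giving −¼ ln(0.329648) = 0.277432.
d = 0.238539 + 0.277432 = 0.515971.

0.52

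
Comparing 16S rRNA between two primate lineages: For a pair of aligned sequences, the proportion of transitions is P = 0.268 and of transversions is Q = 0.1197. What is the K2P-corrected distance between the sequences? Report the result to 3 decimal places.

0.602

Under the Kimura two-parameter model, d = −½ ln(1 − 2P − Q) − ¼ ln(1 − 2Q).
1 − 2P − Q = 0.3443, giving −½ ln(0.3443) = 0.533121.
1 − 2Q = 0.7606, giving −¼ ln(0.7606) = 0.068412.
d = 0.533121 + 0.068412 = 0.601533.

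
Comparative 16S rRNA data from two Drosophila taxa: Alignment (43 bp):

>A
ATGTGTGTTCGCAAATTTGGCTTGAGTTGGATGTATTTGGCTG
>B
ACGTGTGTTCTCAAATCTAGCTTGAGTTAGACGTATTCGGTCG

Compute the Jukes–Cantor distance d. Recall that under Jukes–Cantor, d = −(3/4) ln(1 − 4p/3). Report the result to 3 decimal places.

0.245

The sequences differ at 9 of 43 sites (2, 11, 17, 19, 29, 32, 38, 41, 42), so p = 9/43 ≈ 0.209302.
d = −(3/4) ln(1 − 4p/3) = −0.75 ln(1 − 0.279069) = −0.75 ln(0.720931)
  = −0.75 × (-0.327212) = 0.245409 substitutions/site.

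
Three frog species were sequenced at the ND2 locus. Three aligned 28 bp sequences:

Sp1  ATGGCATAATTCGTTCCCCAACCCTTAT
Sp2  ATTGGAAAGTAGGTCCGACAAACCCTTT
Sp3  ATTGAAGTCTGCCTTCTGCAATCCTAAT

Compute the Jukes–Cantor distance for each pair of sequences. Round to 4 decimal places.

d(Sp1,Sp2) = 0.6355, d(Sp1,Sp3) = 0.5565, d(Sp2,Sp3) = 0.8240

Sp1–Sp2: 12/28 sites differ → p ≈ 0.428571, d = −0.75 ln(1 − 0.571428) = 0.635472 ≈ 0.6355.
Sp1–Sp3: 11/28 sites differ → p ≈ 0.392857, d = −0.75 ln(1 − 0.523809) = 0.556452 ≈ 0.5565.
Sp2–Sp3: 14/28 sites differ → p = 0.5, d = −0.75 ln(1 − 0.666667) = 0.823960 ≈ 0.8240.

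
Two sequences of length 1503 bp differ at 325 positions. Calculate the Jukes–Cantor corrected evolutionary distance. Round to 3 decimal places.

p = 325/1503 ≈ 0.216234.
d = −(3/4) ln(1 − 4p/3) = −0.75 ln(1 − 0.288312) = −0.75 ln(0.711688)
  = −0.75 × (-0.340116) = 0.255087 substitutions/site.

0.255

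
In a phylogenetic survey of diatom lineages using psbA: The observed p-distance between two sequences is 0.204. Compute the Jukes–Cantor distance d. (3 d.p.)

0.238

d = −(3/4) ln(1 − 4p/3) = −0.75 ln(1 − 0.272) = −0.75 ln(0.728)
  = −0.75 × (-0.317454) = 0.238091 substitutions/site.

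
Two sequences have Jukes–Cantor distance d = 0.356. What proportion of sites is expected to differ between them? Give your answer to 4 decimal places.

0.2834

p = (3/4)(1 − e^(−4d/3)) = 0.75 × (1 − e^(-0.474667)) = 0.75 × (1 − 0.622092) = 0.283431.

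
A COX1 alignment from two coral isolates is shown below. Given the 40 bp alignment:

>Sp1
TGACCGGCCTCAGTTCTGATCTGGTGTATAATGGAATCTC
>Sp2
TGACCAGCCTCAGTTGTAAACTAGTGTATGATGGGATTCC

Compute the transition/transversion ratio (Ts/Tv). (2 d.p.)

3.50

Transitions are A↔G and C↔T; transversions are all other mismatches.
Transitions: 7. Transversions: 2.
R = 7/2 = 3.50.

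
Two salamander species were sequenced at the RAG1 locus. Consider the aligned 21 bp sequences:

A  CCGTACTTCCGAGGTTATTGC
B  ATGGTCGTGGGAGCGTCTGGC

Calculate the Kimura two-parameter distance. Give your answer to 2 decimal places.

1.18

Of 21 sites, 1 differences are transitions and 10 are transversions, so P = 1/21 ≈ 0.047619 and Q = 10/21 ≈ 0.47619.
Under the Kimura two-parameter model, d = −½ ln(1 − 2P − Q) − ¼ ln(1 − 2Q).
1 − 2P − Q = 0.428572, giving −½ ln(0.428572) = 0.423648.
1 − 2Q = 0.04762, giving −¼ ln(0.04762) = 0.761126.
d = 0.423648 + 0.761126 = 1.184774.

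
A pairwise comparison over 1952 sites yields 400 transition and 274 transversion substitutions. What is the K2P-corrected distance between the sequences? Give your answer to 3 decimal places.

0.482

P = 400/1952 ≈ 0.204918 and Q = 274/1952 ≈ 0.140369.
Under the Kimura two-parameter model, d = −½ ln(1 − 2P − Q) − ¼ ln(1 − 2Q).
1 − 2P − Q = 0.449795, giving −½ ln(0.449795) = 0.399482.
1 − 2Q = 0.719262, giving −¼ ln(0.719262) = 0.082382.
d = 0.399482 + 0.082382 = 0.481864.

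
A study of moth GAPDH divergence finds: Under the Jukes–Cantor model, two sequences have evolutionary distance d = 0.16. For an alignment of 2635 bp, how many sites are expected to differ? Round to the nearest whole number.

Invert JC69: p = (3/4)(1 − e^(−4d/3)) = 0.75 × (1 − e^(-0.213333)) = 0.75 × (1 − 0.807887) = 0.144085.
Expected differing sites = pL ≈ 0.144085 × 2635 = 379.663975 ≈ 380.

380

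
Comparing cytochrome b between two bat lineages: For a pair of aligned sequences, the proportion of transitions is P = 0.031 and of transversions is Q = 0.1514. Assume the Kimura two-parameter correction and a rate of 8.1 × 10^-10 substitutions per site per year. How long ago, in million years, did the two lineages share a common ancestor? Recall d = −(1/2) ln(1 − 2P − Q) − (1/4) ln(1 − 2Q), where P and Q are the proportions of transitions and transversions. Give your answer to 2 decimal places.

Under the Kimura two-parameter model, d = −½ ln(1 − 2P − Q) − ¼ ln(1 − 2Q).
1 − 2P − Q = 0.7866, giving −½ ln(0.7866) = 0.120018.
1 − 2Q = 0.6972, giving −¼ ln(0.6972) = 0.090171.
d = 0.120018 + 0.090171 = 0.210189.
Under a molecular clock d = 2μt, so t = d/(2μ) = 0.210189 / (2 × 8.1 × 10^-10) = 129.75 million years.

129.75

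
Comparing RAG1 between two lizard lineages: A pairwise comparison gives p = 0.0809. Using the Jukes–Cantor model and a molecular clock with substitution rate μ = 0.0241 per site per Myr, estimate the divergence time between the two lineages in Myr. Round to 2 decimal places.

1.78

d = −(3/4) ln(1 − 4p/3) = −0.75 ln(1 − 0.107867) = −0.75 ln(0.892133)
  = −0.75 × (-0.114140) = 0.085605 substitutions/site.
Under a molecular clock d = 2μt, so t = d/(2μ) = 0.085605 / (2 × 0.0241) = 1.78 Myr.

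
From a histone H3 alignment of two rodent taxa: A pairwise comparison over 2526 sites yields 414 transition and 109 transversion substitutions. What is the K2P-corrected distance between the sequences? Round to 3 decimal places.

0.254

P = 414/2526 ≈ 0.163895 and Q = 109/2526 ≈ 0.043151.
Under the Kimura two-parameter model, d = −½ ln(1 − 2P − Q) − ¼ ln(1 − 2Q).
1 − 2P − Q = 0.629059, giving −½ ln(0.629059) = 0.231765.
1 − 2Q = 0.913698, giving −¼ ln(0.913698) = 0.022564.
d = 0.231765 + 0.022564 = 0.254329.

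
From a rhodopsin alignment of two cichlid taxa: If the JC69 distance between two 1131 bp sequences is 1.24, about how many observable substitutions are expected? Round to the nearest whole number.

Invert JC69: p = (3/4)(1 − e^(−4d/3)) = 0.75 × (1 − e^(-1.653333)) = 0.75 × (1 − 0.191411) = 0.606442.
Expected differing sites = pL ≈ 0.606442 × 1131 = 685.885902 ≈ 686.

686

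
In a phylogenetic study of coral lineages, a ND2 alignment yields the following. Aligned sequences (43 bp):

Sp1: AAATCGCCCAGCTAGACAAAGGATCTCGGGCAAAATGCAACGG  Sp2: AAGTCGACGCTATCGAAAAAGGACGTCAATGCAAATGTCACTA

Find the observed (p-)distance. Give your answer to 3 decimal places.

The sequences differ at 19 of 43 positions.
p = 19/43 = 0.441860… ≈ 0.442 (to 3 d.p.).

0.442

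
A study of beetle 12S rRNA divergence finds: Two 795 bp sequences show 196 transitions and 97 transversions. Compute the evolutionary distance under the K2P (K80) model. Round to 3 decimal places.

P = 196/795 ≈ 0.246541 and Q = 97/795 ≈ 0.122013.
Under the Kimura two-parameter model, d = −½ ln(1 − 2P − Q) − ¼ ln(1 − 2Q).
1 − 2P − Q = 0.384905, giving −½ ln(0.384905) = 0.477379.
1 − 2Q = 0.755974, giving −¼ ln(0.755974) = 0.069937.
d = 0.477379 + 0.069937 = 0.547316.

0.547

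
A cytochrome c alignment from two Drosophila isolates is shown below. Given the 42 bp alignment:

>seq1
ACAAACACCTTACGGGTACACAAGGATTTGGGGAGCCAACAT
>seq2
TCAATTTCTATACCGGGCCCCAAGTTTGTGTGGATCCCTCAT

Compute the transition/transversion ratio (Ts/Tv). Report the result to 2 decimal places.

Transitions are A↔G and C↔T; transversions are all other mismatches.
Transitions: 2. Transversions: 15.
R = 2/15 = 0.133333… ≈ 0.13 (to 2 d.p.).

0.13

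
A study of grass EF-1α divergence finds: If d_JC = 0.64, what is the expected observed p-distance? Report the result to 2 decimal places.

p = (3/4)(1 − e^(−4d/3)) = 0.75 × (1 − e^(-0.853333)) = 0.75 × (1 − 0.425993) = 0.430505.

0.43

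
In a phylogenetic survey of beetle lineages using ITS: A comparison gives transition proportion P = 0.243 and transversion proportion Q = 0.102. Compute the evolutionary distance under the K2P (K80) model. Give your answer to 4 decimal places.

Under the Kimura two-parameter model, d = −½ ln(1 − 2P − Q) − ¼ ln(1 − 2Q).
1 − 2P − Q = 0.412, giving −½ ln(0.412) = 0.443366.
1 − 2Q = 0.796, giving −¼ ln(0.796) = 0.057039.
d = 0.443366 + 0.057039 = 0.500405.

0.5004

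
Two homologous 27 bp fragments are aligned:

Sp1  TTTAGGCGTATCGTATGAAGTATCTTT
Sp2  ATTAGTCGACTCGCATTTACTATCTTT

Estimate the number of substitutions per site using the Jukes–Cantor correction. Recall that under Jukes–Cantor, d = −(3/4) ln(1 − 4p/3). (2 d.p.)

The sequences differ at 8 of 27 sites (1, 6, 9, 10, 14, 17, 18, 20), so p = 8/27 ≈ 0.296296.
d = −(3/4) ln(1 − 4p/3) = −0.75 ln(1 − 0.395061) = −0.75 ln(0.604939)
  = −0.75 × (-0.502628) = 0.376971 substitutions/site.

0.38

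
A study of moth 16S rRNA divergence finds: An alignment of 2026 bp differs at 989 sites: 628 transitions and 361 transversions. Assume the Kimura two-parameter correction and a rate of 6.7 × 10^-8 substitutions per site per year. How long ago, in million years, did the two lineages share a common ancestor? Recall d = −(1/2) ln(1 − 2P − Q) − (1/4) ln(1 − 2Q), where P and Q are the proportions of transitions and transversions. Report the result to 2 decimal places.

P = 628/2026 ≈ 0.30997 and Q = 361/2026 ≈ 0.178184.
Under the Kimura two-parameter model, d = −½ ln(1 − 2P − Q) − ¼ ln(1 − 2Q).
1 − 2P − Q = 0.201876, giving −½ ln(0.201876) = 0.800051.
1 − 2Q = 0.643632, giving −¼ ln(0.643632) = 0.110157.
d = 0.800051 + 0.110157 = 0.910208.
Under a molecular clock d = 2μt, so t = d/(2μ) = 0.910208 / (2 × 6.7 × 10^-8) = 6.79 million years.

6.79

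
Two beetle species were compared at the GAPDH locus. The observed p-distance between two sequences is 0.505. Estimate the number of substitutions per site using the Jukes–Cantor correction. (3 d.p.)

0.839

d = −(3/4) ln(1 − 4p/3) = −0.75 ln(1 − 0.673333) = −0.75 ln(0.326667)
  = −0.75 × (-1.118814) = 0.839111 substitutions/site.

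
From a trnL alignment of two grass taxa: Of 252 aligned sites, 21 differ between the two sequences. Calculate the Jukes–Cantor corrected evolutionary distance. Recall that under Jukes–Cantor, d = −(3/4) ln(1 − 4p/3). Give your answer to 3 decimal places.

p = 21/252 ≈ 0.083333.
d = −(3/4) ln(1 − 4p/3) = −0.75 ln(1 − 0.111111) = −0.75 ln(0.888889)
  = −0.75 × (-0.117783) = 0.088337 substitutions/site.

0.088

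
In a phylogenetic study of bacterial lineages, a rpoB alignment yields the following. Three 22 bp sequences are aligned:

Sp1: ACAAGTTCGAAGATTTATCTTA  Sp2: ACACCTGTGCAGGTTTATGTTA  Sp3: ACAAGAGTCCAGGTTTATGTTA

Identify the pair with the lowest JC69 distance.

Sp1–Sp2: 7/22 differ, p = 0.318, d = 0.414.
Sp1–Sp3: 7/22 differ, p = 0.318, d = 0.414.
Sp2–Sp3: 4/22 differ, p = 0.182, d = 0.208.
The smallest distance is between Sp2 and Sp3.

Sp2 and Sp3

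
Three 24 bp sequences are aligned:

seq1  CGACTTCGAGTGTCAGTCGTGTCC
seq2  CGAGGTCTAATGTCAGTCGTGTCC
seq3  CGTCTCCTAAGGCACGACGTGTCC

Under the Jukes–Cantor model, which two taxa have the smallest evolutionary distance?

seq1–seq2: 4/24 differ, p = 0.167, d = 0.188.
seq1–seq3: 9/24 differ, p = 0.375, d = 0.520.
seq2–seq3: 9/24 differ, p = 0.375, d = 0.520.
The smallest distance is between seq1 and seq2.

seq1 and seq2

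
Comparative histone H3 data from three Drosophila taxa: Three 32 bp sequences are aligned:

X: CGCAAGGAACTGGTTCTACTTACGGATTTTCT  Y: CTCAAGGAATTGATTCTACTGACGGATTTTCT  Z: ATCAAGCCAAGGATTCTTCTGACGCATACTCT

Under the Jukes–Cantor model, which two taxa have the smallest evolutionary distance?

X–Y: 4/32 differ, p = 0.125, d = 0.137.
X–Z: 12/32 differ, p = 0.375, d = 0.520.
Y–Z: 9/32 differ, p = 0.281, d = 0.353.
The smallest distance is between X and Y.

X and Y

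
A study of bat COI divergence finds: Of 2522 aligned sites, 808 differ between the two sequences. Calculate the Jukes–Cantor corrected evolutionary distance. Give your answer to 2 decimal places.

p = 808/2522 ≈ 0.320381.
d = −(3/4) ln(1 − 4p/3) = −0.75 ln(1 − 0.427175) = −0.75 ln(0.572825)
  = −0.75 × (-0.557175) = 0.417881 substitutions/site.

0.42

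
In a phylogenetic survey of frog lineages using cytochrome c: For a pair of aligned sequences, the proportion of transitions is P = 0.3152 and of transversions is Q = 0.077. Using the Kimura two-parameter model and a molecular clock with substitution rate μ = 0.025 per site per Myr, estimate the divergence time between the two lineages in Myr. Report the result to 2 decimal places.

Under the Kimura two-parameter model, d = −½ ln(1 − 2P − Q) − ¼ ln(1 − 2Q).
1 − 2P − Q = 0.2926, giving −½ ln(0.2926) = 0.614474.
1 − 2Q = 0.846, giving −¼ ln(0.846) = 0.041809.
d = 0.614474 + 0.041809 = 0.656283.
Under a molecular clock d = 2μt, so t = d/(2μ) = 0.656283 / (2 × 0.025) = 13.13 Myr.

13.13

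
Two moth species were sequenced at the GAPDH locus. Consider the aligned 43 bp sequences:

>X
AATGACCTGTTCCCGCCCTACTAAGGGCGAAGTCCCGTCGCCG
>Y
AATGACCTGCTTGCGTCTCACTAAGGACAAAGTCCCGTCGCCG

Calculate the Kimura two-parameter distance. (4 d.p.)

Of 43 sites, 7 differences are transitions and 1 are transversions, so P = 7/43 ≈ 0.162791 and Q = 1/43 ≈ 0.023256.
Under the Kimura two-parameter model, d = −½ ln(1 − 2P − Q) − ¼ ln(1 − 2Q).
1 − 2P − Q = 0.651162, giving −½ ln(0.651162) = 0.214498.
1 − 2Q = 0.953488, giving −¼ ln(0.953488) = 0.011907.
d = 0.214498 + 0.011907 = 0.226405.

0.2264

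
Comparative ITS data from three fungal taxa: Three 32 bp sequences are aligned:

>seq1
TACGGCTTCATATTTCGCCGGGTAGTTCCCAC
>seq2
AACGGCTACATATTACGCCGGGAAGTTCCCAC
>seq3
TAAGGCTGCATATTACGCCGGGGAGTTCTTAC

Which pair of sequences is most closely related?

seq1–seq2: 4/32 differ, p = 0.125, d = 0.137.
seq1–seq3: 6/32 differ, p = 0.188, d = 0.216.
seq2–seq3: 6/32 differ, p = 0.188, d = 0.216.
The smallest distance is between seq1 and seq2.

seq1 and seq2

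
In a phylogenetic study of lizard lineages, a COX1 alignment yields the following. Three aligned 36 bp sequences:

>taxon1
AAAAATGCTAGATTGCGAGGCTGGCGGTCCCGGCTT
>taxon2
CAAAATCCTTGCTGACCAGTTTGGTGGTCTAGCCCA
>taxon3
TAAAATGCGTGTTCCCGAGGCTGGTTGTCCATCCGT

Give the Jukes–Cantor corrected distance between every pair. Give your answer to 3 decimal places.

taxon1–taxon2: 15/36 sites differ → p ≈ 0.416667, d = −0.75 ln(1 − 0.555556) = 0.608198 ≈ 0.608.
taxon1–taxon3: 12/36 sites differ → p ≈ 0.333333, d = −0.75 ln(1 − 0.444444) = 0.440839 ≈ 0.441.
taxon2–taxon3: 14/36 sites differ → p ≈ 0.388889, d = −0.75 ln(1 − 0.518519) = 0.548166 ≈ 0.548.

d(taxon1,taxon2) = 0.608, d(taxon1,taxon3) = 0.441, d(taxon2,taxon3) = 0.548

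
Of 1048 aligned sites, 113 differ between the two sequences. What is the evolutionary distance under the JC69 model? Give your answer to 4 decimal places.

p = 113/1048 ≈ 0.107824.
d = −(3/4) ln(1 − 4p/3) = −0.75 ln(1 − 0.143765) = −0.75 ln(0.856235)
  = −0.75 × (-0.155210) = 0.116408 substitutions/site.

0.1164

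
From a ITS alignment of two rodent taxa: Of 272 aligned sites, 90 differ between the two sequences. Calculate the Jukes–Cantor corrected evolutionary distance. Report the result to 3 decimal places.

p = 90/272 ≈ 0.330882.
d = −(3/4) ln(1 − 4p/3) = −0.75 ln(1 − 0.441176) = −0.75 ln(0.558824)
  = −0.75 × (-0.581921) = 0.436441 substitutions/site.

0.436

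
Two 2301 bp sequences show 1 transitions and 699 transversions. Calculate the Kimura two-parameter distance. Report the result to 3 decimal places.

P = 1/2301 ≈ 0.000435 and Q = 699/2301 ≈ 0.303781.
Under the Kimura two-parameter model, d = −½ ln(1 − 2P − Q) − ¼ ln(1 − 2Q).
1 − 2P − Q = 0.695349, giving −½ ln(0.695349) = 0.181671.
1 − 2Q = 0.392438, giving −¼ ln(0.392438) = 0.233844.
d = 0.181671 + 0.233844 = 0.415515.

0.416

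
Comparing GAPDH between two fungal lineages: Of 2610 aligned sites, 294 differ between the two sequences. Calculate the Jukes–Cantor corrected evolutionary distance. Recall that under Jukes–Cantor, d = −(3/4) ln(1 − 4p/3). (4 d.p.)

p = 294/2610 ≈ 0.112644.
d = −(3/4) ln(1 − 4p/3) = −0.75 ln(1 − 0.150192) = −0.75 ln(0.849808)
  = −0.75 × (-0.162745) = 0.122059 substitutions/site.

0.1221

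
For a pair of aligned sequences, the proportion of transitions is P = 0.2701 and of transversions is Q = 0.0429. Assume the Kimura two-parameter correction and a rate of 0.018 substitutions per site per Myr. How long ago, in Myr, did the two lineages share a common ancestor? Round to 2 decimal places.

Under the Kimura two-parameter model, d = −½ ln(1 − 2P − Q) − ¼ ln(1 − 2Q).
1 − 2P − Q = 0.4169, giving −½ ln(0.4169) = 0.437454.
1 − 2Q = 0.9142, giving −¼ ln(0.9142) = 0.022426.
d = 0.437454 + 0.022426 = 0.459880.
Under a molecular clock d = 2μt, so t = d/(2μ) = 0.459880 / (2 × 0.018) = 12.77 Myr.

12.77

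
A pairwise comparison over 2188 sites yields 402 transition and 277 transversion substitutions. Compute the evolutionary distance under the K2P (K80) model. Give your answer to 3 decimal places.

0.414

P = 402/2188 ≈ 0.183729 and Q = 277/2188 ≈ 0.1266.
Under the Kimura two-parameter model, d = −½ ln(1 − 2P − Q) − ¼ ln(1 − 2Q).
1 − 2P − Q = 0.505942, giving −½ ln(0.505942) = 0.340667.
1 − 2Q = 0.7468, giving −¼ ln(0.7468) = 0.072989.
d = 0.340667 + 0.072989 = 0.413656.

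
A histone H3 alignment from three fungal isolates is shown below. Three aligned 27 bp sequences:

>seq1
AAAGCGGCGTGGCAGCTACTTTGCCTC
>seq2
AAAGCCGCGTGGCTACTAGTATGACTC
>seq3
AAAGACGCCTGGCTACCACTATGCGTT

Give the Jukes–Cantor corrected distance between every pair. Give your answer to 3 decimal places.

seq1–seq2: 6/27 sites differ → p ≈ 0.222222, d = −0.75 ln(1 − 0.296296) = 0.263548 ≈ 0.264.
seq1–seq3: 9/27 sites differ → p ≈ 0.333333, d = −0.75 ln(1 − 0.444444) = 0.440839 ≈ 0.441.
seq2–seq3: 7/27 sites differ → p ≈ 0.259259, d = −0.75 ln(1 − 0.345679) = 0.318118 ≈ 0.318.

d(seq1,seq2) = 0.264, d(seq1,seq3) = 0.441, d(seq2,seq3) = 0.318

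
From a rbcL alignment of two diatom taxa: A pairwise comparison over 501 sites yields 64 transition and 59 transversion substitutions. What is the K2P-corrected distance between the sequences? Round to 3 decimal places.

0.301

P = 64/501 ≈ 0.127745 and Q = 59/501 ≈ 0.117764.
Under the Kimura two-parameter model, d = −½ ln(1 − 2P − Q) − ¼ ln(1 − 2Q).
1 − 2P − Q = 0.626746, giving −½ ln(0.626746) = 0.233607.
1 − 2Q = 0.764472, giving −¼ ln(0.764472) = 0.067142.
d = 0.233607 + 0.067142 = 0.300749.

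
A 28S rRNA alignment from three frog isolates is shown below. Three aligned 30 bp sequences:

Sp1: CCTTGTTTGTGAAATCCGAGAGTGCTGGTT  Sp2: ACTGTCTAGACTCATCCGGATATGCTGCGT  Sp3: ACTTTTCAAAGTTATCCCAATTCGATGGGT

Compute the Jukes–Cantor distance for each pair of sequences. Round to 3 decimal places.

Sp1–Sp2: 15/30 sites differ → p = 0.5, d = −0.75 ln(1 − 0.666667) = 0.823960 ≈ 0.824.
Sp1–Sp3: 15/30 sites differ → p = 0.5, d = −0.75 ln(1 − 0.666667) = 0.823960 ≈ 0.824.
Sp2–Sp3: 12/30 sites differ → p = 0.4, d = −0.75 ln(1 − 0.533333) = 0.571605 ≈ 0.572.

d(Sp1,Sp2) = 0.824, d(Sp1,Sp3) = 0.824, d(Sp2,Sp3) = 0.572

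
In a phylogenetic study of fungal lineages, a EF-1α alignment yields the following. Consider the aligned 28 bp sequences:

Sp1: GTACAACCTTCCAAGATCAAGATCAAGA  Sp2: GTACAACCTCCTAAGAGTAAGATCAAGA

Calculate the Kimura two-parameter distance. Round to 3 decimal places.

Of 28 sites, 3 differences are transitions and 1 are transversions, so P = 3/28 ≈ 0.107143 and Q = 1/28 ≈ 0.035714.
Under the Kimura two-parameter model, d = −½ ln(1 − 2P − Q) − ¼ ln(1 − 2Q).
1 − 2P − Q = 0.75, giving −½ ln(0.75) = 0.143841.
1 − 2Q = 0.928572, giving −¼ ln(0.928572) = 0.018527.
d = 0.143841 + 0.018527 = 0.162368.

0.162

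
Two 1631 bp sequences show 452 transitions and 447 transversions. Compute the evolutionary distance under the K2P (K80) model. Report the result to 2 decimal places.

P = 452/1631 ≈ 0.277131 and Q = 447/1631 ≈ 0.274065.
Under the Kimura two-parameter model, d = −½ ln(1 − 2P − Q) − ¼ ln(1 − 2Q).
1 − 2P − Q = 0.171673, giving −½ ln(0.171673) = 0.881082.
1 − 2Q = 0.45187, giving −¼ ln(0.45187) = 0.198590.
d = 0.881082 + 0.198590 = 1.079672.

1.08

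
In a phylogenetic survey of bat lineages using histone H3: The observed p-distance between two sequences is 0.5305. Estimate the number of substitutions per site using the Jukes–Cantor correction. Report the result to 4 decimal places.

0.9215

d = −(3/4) ln(1 − 4p/3) = −0.75 ln(1 − 0.707333) = −0.75 ln(0.292667)
  = −0.75 × (-1.228720) = 0.921540 substitutions/site.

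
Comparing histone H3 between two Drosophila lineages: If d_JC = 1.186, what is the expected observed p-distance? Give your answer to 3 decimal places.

0.596

p = (3/4)(1 − e^(−4d/3)) = 0.75 × (1 − e^(-1.581333)) = 0.75 × (1 − 0.205701) = 0.595724.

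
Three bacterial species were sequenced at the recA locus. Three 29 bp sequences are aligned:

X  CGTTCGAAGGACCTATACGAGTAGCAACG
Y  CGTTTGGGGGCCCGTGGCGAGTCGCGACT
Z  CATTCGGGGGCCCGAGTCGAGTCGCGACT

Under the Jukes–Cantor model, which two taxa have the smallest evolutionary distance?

Y and Z

X–Y: 11/29 differ, p = 0.379, d = 0.529.
X–Z: 10/29 differ, p = 0.345, d = 0.462.
Y–Z: 4/29 differ, p = 0.138, d = 0.152.
The smallest distance is between Y and Z.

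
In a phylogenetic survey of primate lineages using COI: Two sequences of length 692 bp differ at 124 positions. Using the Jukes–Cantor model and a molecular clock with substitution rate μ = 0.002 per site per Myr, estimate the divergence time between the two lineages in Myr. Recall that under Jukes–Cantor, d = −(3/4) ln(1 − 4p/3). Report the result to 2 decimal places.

p = 124/692 ≈ 0.179191.
d = −(3/4) ln(1 − 4p/3) = −0.75 ln(1 − 0.238921) = −0.75 ln(0.761079)
  = −0.75 × (-0.273018) = 0.204764 substitutions/site.
Under a molecular clock d = 2μt, so t = d/(2μ) = 0.204764 / (2 × 0.002) = 51.19 Myr.

51.19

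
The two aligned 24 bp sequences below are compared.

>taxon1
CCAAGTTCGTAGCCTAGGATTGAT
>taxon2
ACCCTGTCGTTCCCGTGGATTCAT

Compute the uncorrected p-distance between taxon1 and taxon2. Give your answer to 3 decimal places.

0.417

The sequences differ at 10 of 24 positions (sites 1, 3, 4, 5, 6, 11, 12, 15, 16, 22).
p = 10/24 = 0.416666… ≈ 0.417 (to 3 d.p.).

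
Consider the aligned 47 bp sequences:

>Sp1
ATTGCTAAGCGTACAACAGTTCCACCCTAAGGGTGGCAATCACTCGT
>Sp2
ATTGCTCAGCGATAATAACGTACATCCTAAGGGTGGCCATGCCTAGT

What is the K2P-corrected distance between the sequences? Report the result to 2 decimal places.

Of 47 sites, 1 differences are transitions and 13 are transversions, so P = 1/47 ≈ 0.021277 and Q = 13/47 ≈ 0.276596.
Under the Kimura two-parameter model, d = −½ ln(1 − 2P − Q) − ¼ ln(1 − 2Q).
1 − 2P − Q = 0.68085, giving −½ ln(0.68085) = 0.192207.
1 − 2Q = 0.446808, giving −¼ ln(0.446808) = 0.201407.
d = 0.192207 + 0.201407 = 0.393614.

0.39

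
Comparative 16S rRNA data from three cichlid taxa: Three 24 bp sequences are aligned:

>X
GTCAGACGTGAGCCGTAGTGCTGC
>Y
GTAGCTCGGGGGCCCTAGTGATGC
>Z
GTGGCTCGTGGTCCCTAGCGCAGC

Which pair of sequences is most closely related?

Y and Z

X–Y: 8/24 differ, p = 0.333, d = 0.441.
X–Z: 9/24 differ, p = 0.375, d = 0.520.
Y–Z: 6/24 differ, p = 0.250, d = 0.304.
The smallest distance is between Y and Z.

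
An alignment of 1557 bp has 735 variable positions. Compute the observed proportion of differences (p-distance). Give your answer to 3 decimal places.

p = 735/1557 = 0.472061… ≈ 0.472 (to 3 d.p.).

0.472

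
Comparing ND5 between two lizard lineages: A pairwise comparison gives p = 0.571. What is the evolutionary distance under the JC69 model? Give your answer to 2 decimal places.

1.07

d = −(3/4) ln(1 − 4p/3) = −0.75 ln(1 − 0.761333) = −0.75 ln(0.238667)
  = −0.75 × (-1.432686) = 1.074515 substitutions/site.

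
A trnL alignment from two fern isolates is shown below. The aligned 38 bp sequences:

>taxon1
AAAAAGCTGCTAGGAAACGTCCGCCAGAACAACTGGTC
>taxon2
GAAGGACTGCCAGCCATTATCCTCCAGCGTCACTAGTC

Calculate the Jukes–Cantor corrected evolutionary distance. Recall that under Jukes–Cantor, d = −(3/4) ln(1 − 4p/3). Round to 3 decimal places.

The sequences differ at 16 of 38 sites, so p = 16/38 ≈ 0.421053.
d = −(3/4) ln(1 − 4p/3) = −0.75 ln(1 − 0.561404) = −0.75 ln(0.438596)
  = −0.75 × (-0.824177) = 0.618133 substitutions/site.

0.618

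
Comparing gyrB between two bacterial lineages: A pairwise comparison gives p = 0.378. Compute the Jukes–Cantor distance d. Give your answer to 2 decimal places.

0.53

d = −(3/4) ln(1 − 4p/3) = −0.75 ln(1 − 0.504) = −0.75 ln(0.496)
  = −0.75 × (-0.701179) = 0.525884 substitutions/site.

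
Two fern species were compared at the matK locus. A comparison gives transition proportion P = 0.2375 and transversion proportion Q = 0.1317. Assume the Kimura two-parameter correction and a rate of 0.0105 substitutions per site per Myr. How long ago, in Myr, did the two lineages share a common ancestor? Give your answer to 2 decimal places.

Under the Kimura two-parameter model, d = −½ ln(1 − 2P − Q) − ¼ ln(1 − 2Q).
1 − 2P − Q = 0.3933, giving −½ ln(0.3933) = 0.466591.
1 − 2Q = 0.7366, giving −¼ ln(0.7366) = 0.076428.
d = 0.466591 + 0.076428 = 0.543019.
Under a molecular clock d = 2μt, so t = d/(2μ) = 0.543019 / (2 × 0.0105) = 25.86 Myr.

25.86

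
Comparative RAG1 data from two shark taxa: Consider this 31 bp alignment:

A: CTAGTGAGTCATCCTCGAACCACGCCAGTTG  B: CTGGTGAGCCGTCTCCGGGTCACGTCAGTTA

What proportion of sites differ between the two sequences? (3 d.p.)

The sequences differ at 10 of 31 positions (sites 3, 9, 11, 14, 15, 18, 19, 20, 25, 31).
p = 10/31 = 0.322580… ≈ 0.323 (to 3 d.p.).

0.323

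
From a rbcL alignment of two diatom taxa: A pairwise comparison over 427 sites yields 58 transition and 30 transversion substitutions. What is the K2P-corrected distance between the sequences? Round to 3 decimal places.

0.247

P = 58/427 ≈ 0.135831 and Q = 30/427 ≈ 0.070258.
Under the Kimura two-parameter model, d = −½ ln(1 − 2P − Q) − ¼ ln(1 − 2Q).
1 − 2P − Q = 0.65808, giving −½ ln(0.65808) = 0.209214.
1 − 2Q = 0.859484, giving −¼ ln(0.859484) = 0.037856.
d = 0.209214 + 0.037856 = 0.247070.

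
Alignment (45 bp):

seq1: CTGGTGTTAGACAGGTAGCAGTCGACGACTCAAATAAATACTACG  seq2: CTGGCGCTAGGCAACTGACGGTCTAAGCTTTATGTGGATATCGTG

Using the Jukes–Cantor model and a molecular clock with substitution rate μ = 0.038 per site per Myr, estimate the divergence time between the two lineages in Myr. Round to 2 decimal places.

The sequences differ at 21 of 45 sites, so p = 21/45 ≈ 0.466667.
d = −(3/4) ln(1 − 4p/3) = −0.75 ln(1 − 0.622223) = −0.75 ln(0.377777)
  = −0.75 × (-0.973451) = 0.730088 substitutions/site.
Under a molecular clock d = 2μt, so t = d/(2μ) = 0.730088 / (2 × 0.038) = 9.61 Myr.

9.61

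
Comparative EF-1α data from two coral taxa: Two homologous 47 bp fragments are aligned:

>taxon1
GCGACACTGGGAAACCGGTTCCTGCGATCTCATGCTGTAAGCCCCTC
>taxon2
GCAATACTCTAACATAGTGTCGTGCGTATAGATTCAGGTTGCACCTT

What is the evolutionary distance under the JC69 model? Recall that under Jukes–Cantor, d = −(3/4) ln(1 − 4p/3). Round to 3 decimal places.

The sequences differ at 23 of 47 sites, so p = 23/47 ≈ 0.489362.
d = −(3/4) ln(1 − 4p/3) = −0.75 ln(1 − 0.652483) = −0.75 ln(0.347517)
  = −0.75 × (-1.056942) = 0.792707 substitutions/site.

0.793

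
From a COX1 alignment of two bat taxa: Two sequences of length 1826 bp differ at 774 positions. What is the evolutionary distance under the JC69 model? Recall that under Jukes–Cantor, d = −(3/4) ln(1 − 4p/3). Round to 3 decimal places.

0.625

p = 774/1826 ≈ 0.423877.
d = −(3/4) ln(1 − 4p/3) = −0.75 ln(1 − 0.565169) = −0.75 ln(0.434831)
  = −0.75 × (-0.832798) = 0.624599 substitutions/site.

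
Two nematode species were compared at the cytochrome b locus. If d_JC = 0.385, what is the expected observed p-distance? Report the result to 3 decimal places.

p = (3/4)(1 − e^(−4d/3)) = 0.75 × (1 − e^(-0.513333)) = 0.75 × (1 − 0.598497) = 0.301127.

0.301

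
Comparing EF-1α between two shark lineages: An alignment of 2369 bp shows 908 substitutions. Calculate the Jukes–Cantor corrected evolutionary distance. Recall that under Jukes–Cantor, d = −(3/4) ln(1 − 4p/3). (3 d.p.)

0.537

p = 908/2369 ≈ 0.383284.
d = −(3/4) ln(1 − 4p/3) = −0.75 ln(1 − 0.511045) = −0.75 ln(0.488955)
  = −0.75 × (-0.715485) = 0.536614 substitutions/site.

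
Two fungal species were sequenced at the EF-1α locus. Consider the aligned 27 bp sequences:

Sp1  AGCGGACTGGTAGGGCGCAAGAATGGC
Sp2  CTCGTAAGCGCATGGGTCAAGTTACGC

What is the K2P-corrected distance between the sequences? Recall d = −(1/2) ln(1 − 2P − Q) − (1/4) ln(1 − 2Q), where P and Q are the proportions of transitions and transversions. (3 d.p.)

1.229

Of 27 sites, 1 differences are transitions and 13 are transversions, so P = 1/27 ≈ 0.037037 and Q = 13/27 ≈ 0.481481.
Under the Kimura two-parameter model, d = −½ ln(1 − 2P − Q) − ¼ ln(1 − 2Q).
1 − 2P − Q = 0.444445, giving −½ ln(0.444445) = 0.405464.
1 − 2Q = 0.037038, giving −¼ ln(0.037038) = 0.823953.
d = 0.405464 + 0.823953 = 1.229417.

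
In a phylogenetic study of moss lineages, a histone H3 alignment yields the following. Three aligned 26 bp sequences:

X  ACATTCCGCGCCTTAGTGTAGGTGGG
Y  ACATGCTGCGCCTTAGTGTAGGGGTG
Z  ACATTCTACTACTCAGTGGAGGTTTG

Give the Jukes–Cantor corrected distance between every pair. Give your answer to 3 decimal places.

X–Y: 4/26 sites differ → p ≈ 0.153846, d = −0.75 ln(1 − 0.205128) = 0.172181 ≈ 0.172.
X–Z: 8/26 sites differ → p ≈ 0.307692, d = −0.75 ln(1 − 0.410256) = 0.396050 ≈ 0.396.
Y–Z: 8/26 sites differ → p ≈ 0.307692, d = −0.75 ln(1 − 0.410256) = 0.396050 ≈ 0.396.

d(X,Y) = 0.172, d(X,Z) = 0.396, d(Y,Z) = 0.396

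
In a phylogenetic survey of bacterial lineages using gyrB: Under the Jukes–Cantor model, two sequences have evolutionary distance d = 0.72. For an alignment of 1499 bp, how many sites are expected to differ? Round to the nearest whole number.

Invert JC69: p = (3/4)(1 − e^(−4d/3)) = 0.75 × (1 − e^(-0.96)) = 0.75 × (1 − 0.382893) = 0.462830.
Expected differing sites = pL ≈ 0.462830 × 1499 = 693.78217 ≈ 694.

694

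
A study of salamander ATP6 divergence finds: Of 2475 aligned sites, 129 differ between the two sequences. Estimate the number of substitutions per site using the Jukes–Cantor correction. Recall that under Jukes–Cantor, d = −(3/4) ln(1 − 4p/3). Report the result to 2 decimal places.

0.05

p = 129/2475 ≈ 0.052121.
d = −(3/4) ln(1 − 4p/3) = −0.75 ln(1 − 0.069495) = −0.75 ln(0.930505)
  = −0.75 × (-0.072028) = 0.054021 substitutions/site.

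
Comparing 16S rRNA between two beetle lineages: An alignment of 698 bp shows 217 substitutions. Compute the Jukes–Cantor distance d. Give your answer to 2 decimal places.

0.40

p = 217/698 ≈ 0.310888.
d = −(3/4) ln(1 − 4p/3) = −0.75 ln(1 − 0.414517) = −0.75 ln(0.585483)
  = −0.75 × (-0.535318) = 0.401489 substitutions/site.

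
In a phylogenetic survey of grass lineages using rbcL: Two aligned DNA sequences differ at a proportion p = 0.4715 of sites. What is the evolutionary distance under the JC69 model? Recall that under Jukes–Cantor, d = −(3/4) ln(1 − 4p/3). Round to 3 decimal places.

0.743

d = −(3/4) ln(1 − 4p/3) = −0.75 ln(1 − 0.628667) = −0.75 ln(0.371333)
  = −0.75 × (-0.990656) = 0.742992 substitutions/site.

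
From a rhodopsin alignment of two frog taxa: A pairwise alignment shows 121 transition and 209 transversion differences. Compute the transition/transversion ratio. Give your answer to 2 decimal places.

0.58

R = 121/209 = 0.578947… ≈ 0.58 (to 2 d.p.).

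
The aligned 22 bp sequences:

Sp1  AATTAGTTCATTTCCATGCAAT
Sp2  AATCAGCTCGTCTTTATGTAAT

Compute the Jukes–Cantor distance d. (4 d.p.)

0.4141

The sequences differ at 7 of 22 sites (4, 7, 10, 12, 14, 15, 19), so p = 7/22 ≈ 0.318182.
d = −(3/4) ln(1 − 4p/3) = −0.75 ln(1 − 0.424243) = −0.75 ln(0.575757)
  = −0.75 × (-0.552070) = 0.414053 substitutions/site.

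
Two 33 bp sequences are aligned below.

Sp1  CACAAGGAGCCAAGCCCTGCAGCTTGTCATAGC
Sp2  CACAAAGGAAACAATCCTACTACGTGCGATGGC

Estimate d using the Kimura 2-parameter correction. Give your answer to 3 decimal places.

0.763

Of 33 sites, 9 differences are transitions and 6 are transversions, so P = 9/33 ≈ 0.272727 and Q = 6/33 ≈ 0.181818.
Under the Kimura two-parameter model, d = −½ ln(1 − 2P − Q) − ¼ ln(1 − 2Q).
1 − 2P − Q = 0.272728, giving −½ ln(0.272728) = 0.649640.
1 − 2Q = 0.636364, giving −¼ ln(0.636364) = 0.112996.
d = 0.649640 + 0.112996 = 0.762636.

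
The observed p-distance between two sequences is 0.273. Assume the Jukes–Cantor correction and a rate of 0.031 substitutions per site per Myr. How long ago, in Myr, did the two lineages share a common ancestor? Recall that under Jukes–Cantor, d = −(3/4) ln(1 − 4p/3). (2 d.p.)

d = −(3/4) ln(1 − 4p/3) = −0.75 ln(1 − 0.364) = −0.75 ln(0.636)
  = −0.75 × (-0.452557) = 0.339418 substitutions/site.
Under a molecular clock d = 2μt, so t = d/(2μ) = 0.339418 / (2 × 0.031) = 5.47 Myr.

5.47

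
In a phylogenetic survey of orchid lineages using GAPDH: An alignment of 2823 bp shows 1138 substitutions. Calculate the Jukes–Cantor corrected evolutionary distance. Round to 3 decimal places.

0.578

p = 1138/2823 ≈ 0.403117.
d = −(3/4) ln(1 − 4p/3) = −0.75 ln(1 − 0.537489) = −0.75 ln(0.462511)
  = −0.75 × (-0.771085) = 0.578314 substitutions/site.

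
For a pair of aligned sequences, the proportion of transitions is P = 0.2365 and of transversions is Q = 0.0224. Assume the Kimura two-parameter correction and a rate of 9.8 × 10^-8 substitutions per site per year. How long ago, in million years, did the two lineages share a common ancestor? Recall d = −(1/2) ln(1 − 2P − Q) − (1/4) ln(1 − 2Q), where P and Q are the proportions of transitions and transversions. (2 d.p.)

1.80

Under the Kimura two-parameter model, d = −½ ln(1 − 2P − Q) − ¼ ln(1 − 2Q).
1 − 2P − Q = 0.5046, giving −½ ln(0.5046) = 0.341995.
1 − 2Q = 0.9552, giving −¼ ln(0.9552) = 0.011459.
d = 0.341995 + 0.011459 = 0.353454.
Under a molecular clock d = 2μt, so t = d/(2μ) = 0.353454 / (2 × 9.8 × 10^-8) = 1.80 million years.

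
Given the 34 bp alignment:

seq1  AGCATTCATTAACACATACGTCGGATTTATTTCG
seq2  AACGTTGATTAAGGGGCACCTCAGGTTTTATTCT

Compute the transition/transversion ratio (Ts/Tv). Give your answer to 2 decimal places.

1.00

Transitions are A↔G and C↔T; transversions are all other mismatches.
Transitions: 7. Transversions: 7.
R = 7/7 = 1.00.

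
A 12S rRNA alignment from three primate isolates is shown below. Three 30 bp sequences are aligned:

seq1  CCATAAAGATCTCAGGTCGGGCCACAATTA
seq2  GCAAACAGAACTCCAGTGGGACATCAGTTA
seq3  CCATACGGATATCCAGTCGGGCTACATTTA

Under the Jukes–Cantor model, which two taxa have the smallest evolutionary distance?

seq1 and seq3

seq1–seq2: 11/30 differ, p = 0.367, d = 0.503.
seq1–seq3: 7/30 differ, p = 0.233, d = 0.280.
seq2–seq3: 10/30 differ, p = 0.333, d = 0.441.
The smallest distance is between seq1 and seq3.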